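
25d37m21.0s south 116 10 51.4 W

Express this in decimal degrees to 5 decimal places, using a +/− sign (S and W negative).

-25.62250, -116.18094

Lat: 37′ + 21″ = 37.35000′; 25 + 37.35000/60 = 25.622500
S → negative
Longitude: 10′ + 51.4″ = 10.85667′; 116 + 10.85667/60 = 116.180944
W → negative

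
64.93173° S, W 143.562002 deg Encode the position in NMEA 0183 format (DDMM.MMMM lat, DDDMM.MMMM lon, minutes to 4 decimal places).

Latitude: 64° + 0.931730 × 60 = 64° 55.903800′
Lon: minutes = (143.562002 − 143) × 60 = 33.720120

6455.9038,S / 14333.7201,W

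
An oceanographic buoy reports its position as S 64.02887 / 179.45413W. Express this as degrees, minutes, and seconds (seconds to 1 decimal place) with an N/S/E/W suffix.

φ: whole degrees 64; 1.73220′ → 1′ and 43.932″
Longitude: whole degrees 179; 27.24780′ → 27′ and 14.868″

64°01′43.9″ S, 179°27′14.9″ W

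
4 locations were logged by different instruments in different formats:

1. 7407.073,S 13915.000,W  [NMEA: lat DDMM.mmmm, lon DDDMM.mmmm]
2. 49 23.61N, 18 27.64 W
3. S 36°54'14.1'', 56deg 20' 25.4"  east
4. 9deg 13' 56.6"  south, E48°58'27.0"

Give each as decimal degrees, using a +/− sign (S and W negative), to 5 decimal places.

1. -74.11788, -139.25000
2. 49.39350, -18.46067
3. -36.90392, 56.34039
4. -9.23239, 48.97417

Point 1:
  Lat: degrees = first 2 digits = 74, minutes = 7.073; 74 + 7.073/60 = 74.117883
  hemisphere S, so the sign is −
  Lon: split at 3 digits → 139° and 15′; 139 + 15/60 = 139.250000
  W → negative
Point 2:
  φ: 49 + 23.61/60 = 49.393500
  N ⇒ keep positive
  λ: 27.64′ = 0.460667°; total 18.460667
  W → negative
Point 3:
  φ: 36° + 54/60 + 14.1/3600 = 36 + 0.900000 + 0.003917 = 36.903917
  S → negative
  Longitude: 56° + 20/60 + 25.4/3600 = 56 + 0.333333 + 0.007056 = 56.340389
  E → positive
Point 4:
  φ: 13′ + 56.6″ = 13.94333′; 9 + 13.94333/60 = 9.232389
  S → negative
  Lon: 58′ + 27″ = 58.45000′; 48 + 58.45000/60 = 48.974167
  E → positive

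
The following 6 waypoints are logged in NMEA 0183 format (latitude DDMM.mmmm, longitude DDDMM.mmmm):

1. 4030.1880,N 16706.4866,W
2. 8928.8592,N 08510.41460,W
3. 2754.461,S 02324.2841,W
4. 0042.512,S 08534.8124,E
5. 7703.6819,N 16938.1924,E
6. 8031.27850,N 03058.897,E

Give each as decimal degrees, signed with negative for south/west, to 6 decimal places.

1. 40.503133, -167.108110
2. 89.480987, -85.173577
3. -27.907683, -23.404735
4. -0.708533, 85.580207
5. 77.061365, 169.636540
6. 80.521308, 30.981617

Point 1:
  Latitude: degrees = first 2 digits = 40, minutes = 30.188; 40 + 30.188/60 = 40.5031333
  N ⇒ keep positive
  Lon: degrees = first 3 digits = 167, minutes = 6.4866; 167 + 6.4866/60 = 167.1081100
  hemisphere W, so the sign is −
Point 2:
  φ: split at 2 digits → 89° and 28.8592′; 89 + 28.8592/60 = 89.4809867
  N ⇒ keep positive
  λ: split at 3 digits → 085° and 10.4146′; 85 + 10.4146/60 = 85.1735767
  W → negative
Point 3:
  Lat: degrees = first 2 digits = 27, minutes = 54.461; 27 + 54.461/60 = 27.9076833
  S → negative
  Lon: degrees = first 3 digits = 23, minutes = 24.2841; 23 + 24.2841/60 = 23.4047350
  W ⇒ negate
Point 4:
  φ: split at 2 digits → 00° and 42.512′; 0 + 42.512/60 = 0.7085333
  S → negative
  λ: degrees = first 3 digits = 85, minutes = 34.8124; 85 + 34.8124/60 = 85.5802067
  E ⇒ keep positive
Point 5:
  Latitude: degrees = first 2 digits = 77, minutes = 3.6819; 77 + 3.6819/60 = 77.0613650
  N → positive
  λ: split at 3 digits → 169° and 38.1924′; 169 + 38.1924/60 = 169.6365400
  E ⇒ keep positive
Point 6:
  φ: degrees = first 2 digits = 80, minutes = 31.2785; 80 + 31.2785/60 = 80.5213083
  N ⇒ keep positive
  Longitude: degrees = first 3 digits = 30, minutes = 58.897; 30 + 58.897/60 = 30.9816167
  E → positive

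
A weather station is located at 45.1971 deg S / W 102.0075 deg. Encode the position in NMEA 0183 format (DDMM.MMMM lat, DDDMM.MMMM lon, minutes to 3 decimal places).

4511.826,S / 10200.450,W

Lat: minutes = (45.197100 − 45) × 60 = 11.82600
Lon: 102° + 0.007500 × 60 = 102° 0.45000′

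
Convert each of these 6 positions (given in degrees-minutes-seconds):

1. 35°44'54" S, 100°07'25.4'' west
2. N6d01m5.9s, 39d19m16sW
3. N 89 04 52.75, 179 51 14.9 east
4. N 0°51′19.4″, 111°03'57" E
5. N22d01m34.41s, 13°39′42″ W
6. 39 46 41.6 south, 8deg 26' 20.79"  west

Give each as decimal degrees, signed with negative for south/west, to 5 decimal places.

1. -35.74833, -100.12372
2. 6.01831, -39.32111
3. 89.08132, 179.85414
4. 0.85539, 111.06583
5. 22.02623, -13.66167
6. -39.77822, -8.43911

Point 1:
  Lat: 35 + 44/60 + 54/3600 = 35.748333
  hemisphere S, so the sign is −
  Lon: 100° + 7/60 + 25.4/3600 = 100 + 0.116667 + 0.007056 = 100.123722
  hemisphere W, so the sign is −
Point 2:
  φ: 6 + 1/60 + 5.9/3600 = 6.018306
  N → positive
  Longitude: 39 + 19/60 + 16/3600 = 39.321111
  W → negative
Point 3:
  Lat: 4′ + 52.75″ = 4.87917′; 89 + 4.87917/60 = 89.081319
  N → positive
  Longitude: 51′ + 14.9″ = 51.24833′; 179 + 51.24833/60 = 179.854139
  E ⇒ keep positive
Point 4:
  Latitude: 0° + 51/60 + 19.4/3600 = 0 + 0.850000 + 0.005389 = 0.855389
  N ⇒ keep positive
  Longitude: 3′ + 57″ = 3.95000′; 111 + 3.95000/60 = 111.065833
  E ⇒ keep positive
Point 5:
  Lat: 22 + 1/60 + 34.41/3600 = 22.026225
  N ⇒ keep positive
  Longitude: 13 + 39/60 + 42/3600 = 13.661667
  W ⇒ negate
Point 6:
  φ: 39° + 46/60 + 41.6/3600 = 39 + 0.766667 + 0.011556 = 39.778222
  hemisphere S, so the sign is −
  λ: 8 + 26/60 + 20.79/3600 = 8.439108
  W ⇒ negate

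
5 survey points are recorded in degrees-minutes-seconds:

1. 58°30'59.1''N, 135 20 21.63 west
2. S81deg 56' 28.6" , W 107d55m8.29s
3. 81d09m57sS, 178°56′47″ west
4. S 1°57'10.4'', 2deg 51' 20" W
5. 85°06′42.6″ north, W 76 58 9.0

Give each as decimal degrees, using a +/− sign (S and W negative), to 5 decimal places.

1. 58.51642, -135.33934
2. -81.94128, -107.91897
3. -81.16583, -178.94639
4. -1.95289, -2.85556
5. 85.11183, -76.96917

Point 1:
  φ: 30′ + 59.1″ = 30.98500′; 58 + 30.98500/60 = 58.516417
  N → positive
  Longitude: 135 + 20/60 + 21.63/3600 = 135.339342
  W ⇒ negate
Point 2:
  Lat: 81 + 56/60 + 28.6/3600 = 81.941278
  hemisphere S, so the sign is −
  Lon: 55′ + 8.29″ = 55.13817′; 107 + 55.13817/60 = 107.918969
  W → negative
Point 3:
  Latitude: 81° + 9/60 + 57/3600 = 81 + 0.150000 + 0.015833 = 81.165833
  S ⇒ negate
  Lon: 178 + 56/60 + 47/3600 = 178.946389
  W ⇒ negate
Point 4:
  Latitude: 1 + 57/60 + 10.4/3600 = 1.952889
  S → negative
  λ: 51′ + 20″ = 51.33333′; 2 + 51.33333/60 = 2.855556
  W → negative
Point 5:
  Lat: 6′ + 42.6″ = 6.71000′; 85 + 6.71000/60 = 85.111833
  N ⇒ keep positive
  λ: 58′ + 9″ = 58.15000′; 76 + 58.15000/60 = 76.969167
  hemisphere W, so the sign is −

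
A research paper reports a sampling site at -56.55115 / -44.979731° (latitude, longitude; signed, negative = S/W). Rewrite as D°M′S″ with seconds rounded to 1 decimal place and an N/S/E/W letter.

56°33′4.1″ S, 44°58′47.0″ W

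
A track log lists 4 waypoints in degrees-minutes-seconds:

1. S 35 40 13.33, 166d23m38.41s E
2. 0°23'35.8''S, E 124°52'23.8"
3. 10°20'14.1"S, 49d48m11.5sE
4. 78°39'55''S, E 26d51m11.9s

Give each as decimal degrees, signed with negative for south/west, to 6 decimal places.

1. -35.670369, 166.394003
2. -0.393278, 124.873278
3. -10.337250, 49.803194
4. -78.665278, 26.853306

Point 1:
  Latitude: 40′ + 13.33″ = 40.22217′; 35 + 40.22217/60 = 35.6703694
  S ⇒ negate
  λ: 166° + 23/60 + 38.41/3600 = 166 + 0.383333 + 0.010669 = 166.3940028
  E → positive
Point 2:
  Lat: 0° + 23/60 + 35.8/3600 = 0 + 0.383333 + 0.009944 = 0.3932778
  S → negative
  λ: 52′ + 23.8″ = 52.39667′; 124 + 52.39667/60 = 124.8732778
  E → positive
Point 3:
  φ: 10° + 20/60 + 14.1/3600 = 10 + 0.333333 + 0.003917 = 10.3372500
  S → negative
  Longitude: 49° + 48/60 + 11.5/3600 = 49 + 0.800000 + 0.003194 = 49.8031944
  E → positive
Point 4:
  Latitude: 78° + 39/60 + 55/3600 = 78 + 0.650000 + 0.015278 = 78.6652778
  S ⇒ negate
  λ: 26° + 51/60 + 11.9/3600 = 26 + 0.850000 + 0.003306 = 26.8533056
  E ⇒ keep positive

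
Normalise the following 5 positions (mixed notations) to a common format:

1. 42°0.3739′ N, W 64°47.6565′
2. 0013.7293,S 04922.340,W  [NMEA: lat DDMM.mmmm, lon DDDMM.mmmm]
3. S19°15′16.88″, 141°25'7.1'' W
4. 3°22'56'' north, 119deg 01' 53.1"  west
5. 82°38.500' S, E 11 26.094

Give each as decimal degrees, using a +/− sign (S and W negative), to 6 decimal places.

Point 1:
  φ: 0.3739′ = 0.006232°; total 42.0062317
  N ⇒ keep positive
  Lon: 47.6565′ = 0.794275°; total 64.7942750
  hemisphere W, so the sign is −
Point 2:
  Latitude: split at 2 digits → 00° and 13.7293′; 0 + 13.7293/60 = 0.2288217
  S → negative
  λ: degrees = first 3 digits = 49, minutes = 22.34; 49 + 22.34/60 = 49.3723333
  hemisphere W, so the sign is −
Point 3:
  φ: 19 + 15/60 + 16.88/3600 = 19.2546889
  S → negative
  Lon: 141 + 25/60 + 7.1/3600 = 141.4186389
  hemisphere W, so the sign is −
Point 4:
  φ: 3 + 22/60 + 56/3600 = 3.3822222
  N ⇒ keep positive
  Longitude: 1′ + 53.1″ = 1.88500′; 119 + 1.88500/60 = 119.0314167
  hemisphere W, so the sign is −
Point 5:
  Latitude: 38.5′ = 0.641667°; total 82.6416667
  S ⇒ negate
  Longitude: 26.094′ = 0.434900°; total 11.4349000
  E → positive

1. 42.006232, -64.794275
2. -0.228822, -49.372333
3. -19.254689, -141.418639
4. 3.382222, -119.031417
5. -82.641667, 11.434900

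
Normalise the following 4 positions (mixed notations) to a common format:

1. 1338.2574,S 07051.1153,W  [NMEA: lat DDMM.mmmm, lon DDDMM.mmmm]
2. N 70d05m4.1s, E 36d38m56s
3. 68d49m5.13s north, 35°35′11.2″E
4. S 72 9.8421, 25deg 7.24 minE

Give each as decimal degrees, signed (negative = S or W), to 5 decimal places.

1. -13.63762, -70.85192
2. 70.08447, 36.64889
3. 68.81809, 35.58644
4. -72.16404, 25.12067

Point 1:
  Lat: split at 2 digits → 13° and 38.2574′; 13 + 38.2574/60 = 13.637623
  S ⇒ negate
  Lon: degrees = first 3 digits = 70, minutes = 51.1153; 70 + 51.1153/60 = 70.851922
  hemisphere W, so the sign is −
Point 2:
  φ: 70° + 5/60 + 4.1/3600 = 70 + 0.083333 + 0.001139 = 70.084472
  N ⇒ keep positive
  λ: 36° + 38/60 + 56/3600 = 36 + 0.633333 + 0.015556 = 36.648889
  E → positive
Point 3:
  φ: 68 + 49/60 + 5.13/3600 = 68.818092
  N ⇒ keep positive
  Lon: 35° + 35/60 + 11.2/3600 = 35 + 0.583333 + 0.003111 = 35.586444
  E ⇒ keep positive
Point 4:
  Lat: 72 + 9.8421/60 = 72.164035
  hemisphere S, so the sign is −
  Longitude: 25 + 7.24/60 = 25.120667
  E → positive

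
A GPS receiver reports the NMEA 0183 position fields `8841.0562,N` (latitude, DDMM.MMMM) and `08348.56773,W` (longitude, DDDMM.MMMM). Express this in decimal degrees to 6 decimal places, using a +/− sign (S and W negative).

Latitude: split at 2 digits → 88° and 41.0562′; 88 + 41.0562/60 = 88.6842700
N ⇒ keep positive
λ: split at 3 digits → 083° and 48.56773′; 83 + 48.56773/60 = 83.8094622
W ⇒ negate

88.684270, -83.809462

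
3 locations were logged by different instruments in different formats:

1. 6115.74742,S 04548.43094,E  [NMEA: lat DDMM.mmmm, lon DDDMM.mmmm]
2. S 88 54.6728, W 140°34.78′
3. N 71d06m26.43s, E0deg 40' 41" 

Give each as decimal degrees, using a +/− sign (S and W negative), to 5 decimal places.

1. -61.26246, 45.80718
2. -88.91121, -140.57967
3. 71.10734, 0.67806

Point 1:
  φ: split at 2 digits → 61° and 15.74742′; 61 + 15.74742/60 = 61.262457
  hemisphere S, so the sign is −
  Lon: degrees = first 3 digits = 45, minutes = 48.43094; 45 + 48.43094/60 = 45.807182
  E → positive
Point 2:
  Lat: 88 + 54.6728/60 = 88.911213
  S ⇒ negate
  Lon: 140 + 34.78/60 = 140.579667
  W → negative
Point 3:
  Latitude: 71° + 6/60 + 26.43/3600 = 71 + 0.100000 + 0.007342 = 71.107342
  N → positive
  Lon: 40′ + 41″ = 40.68333′; 0 + 40.68333/60 = 0.678056
  E ⇒ keep positive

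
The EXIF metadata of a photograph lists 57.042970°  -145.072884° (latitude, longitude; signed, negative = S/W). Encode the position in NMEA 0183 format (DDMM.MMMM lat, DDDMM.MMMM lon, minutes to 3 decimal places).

5702.578,N / 14504.373,W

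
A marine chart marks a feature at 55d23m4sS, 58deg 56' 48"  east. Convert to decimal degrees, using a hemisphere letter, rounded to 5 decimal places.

55.38444° S, 58.94667° E

Lat: 55° + 23/60 + 4/3600 = 55 + 0.383333 + 0.001111 = 55.384444
λ: 58 + 56/60 + 48/3600 = 58.946667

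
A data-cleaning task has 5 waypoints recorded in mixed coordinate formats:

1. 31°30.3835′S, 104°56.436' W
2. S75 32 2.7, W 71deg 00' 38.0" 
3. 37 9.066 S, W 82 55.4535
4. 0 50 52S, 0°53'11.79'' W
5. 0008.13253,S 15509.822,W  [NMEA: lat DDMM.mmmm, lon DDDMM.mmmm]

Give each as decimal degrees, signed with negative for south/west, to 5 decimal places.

1. -31.50639, -104.94060
2. -75.53408, -71.01056
3. -37.15110, -82.92423
4. -0.84778, -0.88661
5. -0.13554, -155.16370

Point 1:
  φ: 31 + 30.3835/60 = 31.506392
  S → negative
  Lon: 56.436′ = 0.940600°; total 104.940600
  W → negative
Point 2:
  φ: 75 + 32/60 + 2.7/3600 = 75.534083
  S ⇒ negate
  λ: 71 + 0/60 + 38/3600 = 71.010556
  W → negative
Point 3:
  φ: 37 + 9.066/60 = 37.151100
  hemisphere S, so the sign is −
  Lon: 55.4535′ = 0.924225°; total 82.924225
  W → negative
Point 4:
  Lat: 0° + 50/60 + 52/3600 = 0 + 0.833333 + 0.014444 = 0.847778
  S ⇒ negate
  λ: 53′ + 11.79″ = 53.19650′; 0 + 53.19650/60 = 0.886608
  hemisphere W, so the sign is −
Point 5:
  Latitude: split at 2 digits → 00° and 8.13253′; 0 + 8.13253/60 = 0.135542
  hemisphere S, so the sign is −
  λ: degrees = first 3 digits = 155, minutes = 9.822; 155 + 9.822/60 = 155.163700
  W → negative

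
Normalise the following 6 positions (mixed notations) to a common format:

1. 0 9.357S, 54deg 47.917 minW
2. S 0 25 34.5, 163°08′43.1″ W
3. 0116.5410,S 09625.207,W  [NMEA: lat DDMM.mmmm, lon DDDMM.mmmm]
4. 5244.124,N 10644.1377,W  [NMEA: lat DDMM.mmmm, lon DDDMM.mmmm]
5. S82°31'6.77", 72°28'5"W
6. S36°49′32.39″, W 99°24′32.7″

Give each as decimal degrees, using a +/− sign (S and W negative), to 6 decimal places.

1. -0.155950, -54.798617
2. -0.426250, -163.145306
3. -1.275683, -96.420117
4. 52.735400, -106.735628
5. -82.518547, -72.468056
6. -36.825664, -99.409083

Point 1:
  Latitude: 9.357′ = 0.155950°; total 0.1559500
  S ⇒ negate
  Longitude: 47.917′ = 0.798617°; total 54.7986167
  hemisphere W, so the sign is −
Point 2:
  φ: 0° + 25/60 + 34.5/3600 = 0 + 0.416667 + 0.009583 = 0.4262500
  S ⇒ negate
  λ: 163 + 8/60 + 43.1/3600 = 163.1453056
  W ⇒ negate
Point 3:
  Lat: split at 2 digits → 01° and 16.541′; 1 + 16.541/60 = 1.2756833
  S ⇒ negate
  Lon: split at 3 digits → 096° and 25.207′; 96 + 25.207/60 = 96.4201167
  W ⇒ negate
Point 4:
  Lat: split at 2 digits → 52° and 44.124′; 52 + 44.124/60 = 52.7354000
  N → positive
  Lon: split at 3 digits → 106° and 44.1377′; 106 + 44.1377/60 = 106.7356283
  W ⇒ negate
Point 5:
  Latitude: 82 + 31/60 + 6.77/3600 = 82.5185472
  S ⇒ negate
  Lon: 72° + 28/60 + 5/3600 = 72 + 0.466667 + 0.001389 = 72.4680556
  hemisphere W, so the sign is −
Point 6:
  Latitude: 36° + 49/60 + 32.39/3600 = 36 + 0.816667 + 0.008997 = 36.8256639
  hemisphere S, so the sign is −
  Longitude: 99° + 24/60 + 32.7/3600 = 99 + 0.400000 + 0.009083 = 99.4090833
  W ⇒ negate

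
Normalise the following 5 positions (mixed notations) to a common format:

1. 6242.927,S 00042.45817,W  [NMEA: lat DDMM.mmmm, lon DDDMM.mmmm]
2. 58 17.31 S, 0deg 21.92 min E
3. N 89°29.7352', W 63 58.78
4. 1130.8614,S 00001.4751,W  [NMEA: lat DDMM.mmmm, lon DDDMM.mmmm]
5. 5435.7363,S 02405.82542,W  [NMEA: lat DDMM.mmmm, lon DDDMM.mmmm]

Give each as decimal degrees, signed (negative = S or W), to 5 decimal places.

Point 1:
  φ: degrees = first 2 digits = 62, minutes = 42.927; 62 + 42.927/60 = 62.715450
  S → negative
  Longitude: split at 3 digits → 000° and 42.45817′; 0 + 42.45817/60 = 0.707636
  hemisphere W, so the sign is −
Point 2:
  φ: 58 + 17.31/60 = 58.288500
  hemisphere S, so the sign is −
  λ: 21.92′ = 0.365333°; total 0.365333
  E ⇒ keep positive
Point 3:
  Latitude: 29.7352′ = 0.495587°; total 89.495587
  N ⇒ keep positive
  Lon: 58.78′ = 0.979667°; total 63.979667
  W → negative
Point 4:
  Lat: degrees = first 2 digits = 11, minutes = 30.8614; 11 + 30.8614/60 = 11.514357
  S → negative
  λ: split at 3 digits → 000° and 1.4751′; 0 + 1.4751/60 = 0.024585
  W ⇒ negate
Point 5:
  φ: degrees = first 2 digits = 54, minutes = 35.7363; 54 + 35.7363/60 = 54.595605
  S → negative
  Lon: split at 3 digits → 024° and 5.82542′; 24 + 5.82542/60 = 24.097090
  hemisphere W, so the sign is −

1. -62.71545, -0.70764
2. -58.28850, 0.36533
3. 89.49559, -63.97967
4. -11.51436, -0.02459
5. -54.59561, -24.09709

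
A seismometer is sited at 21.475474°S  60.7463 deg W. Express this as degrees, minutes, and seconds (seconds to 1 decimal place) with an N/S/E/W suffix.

21°28′31.7″ S, 60°44′46.7″ W

φ: 0.475474° → 28.52844′; 0.52844 × 60 = 31.706″
λ: 0.746300 × 60 = 44.77800′ → 44′, remainder × 60 = 46.680″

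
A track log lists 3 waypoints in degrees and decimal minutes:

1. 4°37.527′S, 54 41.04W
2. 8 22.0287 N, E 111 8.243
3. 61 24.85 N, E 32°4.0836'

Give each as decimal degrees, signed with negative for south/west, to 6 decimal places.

Point 1:
  Latitude: 4 + 37.527/60 = 4.6254500
  S ⇒ negate
  Longitude: 41.04′ = 0.684000°; total 54.6840000
  W ⇒ negate
Point 2:
  Latitude: 22.0287′ = 0.367145°; total 8.3671450
  N → positive
  λ: 8.243′ = 0.137383°; total 111.1373833
  E → positive
Point 3:
  φ: 24.85′ = 0.414167°; total 61.4141667
  N ⇒ keep positive
  Lon: 4.0836′ = 0.068060°; total 32.0680600
  E → positive

1. -4.625450, -54.684000
2. 8.367145, 111.137383
3. 61.414167, 32.068060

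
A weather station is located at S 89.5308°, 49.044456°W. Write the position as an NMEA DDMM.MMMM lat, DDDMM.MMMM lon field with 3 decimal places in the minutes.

φ: 89° + 0.530800 × 60 = 89° 31.84800′
Longitude: minutes = (49.044456 − 49) × 60 = 2.66736

8931.848,S / 04902.667,W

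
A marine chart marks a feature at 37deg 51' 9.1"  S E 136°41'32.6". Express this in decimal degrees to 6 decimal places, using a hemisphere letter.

37.852528° S, 136.692389° E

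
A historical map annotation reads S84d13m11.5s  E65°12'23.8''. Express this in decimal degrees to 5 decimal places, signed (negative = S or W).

φ: 13′ + 11.5″ = 13.19167′; 84 + 13.19167/60 = 84.219861
S ⇒ negate
λ: 65 + 12/60 + 23.8/3600 = 65.206611
E → positive

-84.21986, 65.20661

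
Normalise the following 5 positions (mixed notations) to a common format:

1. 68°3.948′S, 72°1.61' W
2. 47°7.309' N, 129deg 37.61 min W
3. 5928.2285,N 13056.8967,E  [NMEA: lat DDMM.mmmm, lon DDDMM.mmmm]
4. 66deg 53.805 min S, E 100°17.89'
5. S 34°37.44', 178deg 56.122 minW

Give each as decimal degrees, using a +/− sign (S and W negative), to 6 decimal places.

1. -68.065800, -72.026833
2. 47.121817, -129.626833
3. 59.470475, 130.948278
4. -66.896750, 100.298167
5. -34.624000, -178.935367

Point 1:
  φ: 68 + 3.948/60 = 68.0658000
  hemisphere S, so the sign is −
  Longitude: 1.61′ = 0.026833°; total 72.0268333
  W → negative
Point 2:
  Latitude: 7.309′ = 0.121817°; total 47.1218167
  N ⇒ keep positive
  Longitude: 37.61′ = 0.626833°; total 129.6268333
  hemisphere W, so the sign is −
Point 3:
  Lat: split at 2 digits → 59° and 28.2285′; 59 + 28.2285/60 = 59.4704750
  N ⇒ keep positive
  Lon: split at 3 digits → 130° and 56.8967′; 130 + 56.8967/60 = 130.9482783
  E ⇒ keep positive
Point 4:
  φ: 53.805′ = 0.896750°; total 66.8967500
  S ⇒ negate
  λ: 17.89′ = 0.298167°; total 100.2981667
  E ⇒ keep positive
Point 5:
  Latitude: 37.44′ = 0.624000°; total 34.6240000
  S ⇒ negate
  Longitude: 178 + 56.122/60 = 178.9353667
  W → negative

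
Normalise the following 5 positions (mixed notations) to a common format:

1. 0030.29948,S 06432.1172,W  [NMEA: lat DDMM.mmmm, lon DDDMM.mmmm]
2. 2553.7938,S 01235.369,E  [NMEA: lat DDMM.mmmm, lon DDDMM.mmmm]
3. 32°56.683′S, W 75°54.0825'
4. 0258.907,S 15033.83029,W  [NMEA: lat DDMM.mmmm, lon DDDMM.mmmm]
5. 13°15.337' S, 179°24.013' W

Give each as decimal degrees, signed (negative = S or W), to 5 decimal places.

1. -0.50499, -64.53529
2. -25.89656, 12.58948
3. -32.94472, -75.90138
4. -2.98178, -150.56384
5. -13.25562, -179.40022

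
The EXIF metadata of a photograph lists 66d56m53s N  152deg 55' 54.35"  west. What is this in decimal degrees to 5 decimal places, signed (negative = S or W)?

φ: 66° + 56/60 + 53/3600 = 66 + 0.933333 + 0.014722 = 66.948056
N ⇒ keep positive
λ: 152 + 55/60 + 54.35/3600 = 152.931764
hemisphere W, so the sign is −

66.94806, -152.93176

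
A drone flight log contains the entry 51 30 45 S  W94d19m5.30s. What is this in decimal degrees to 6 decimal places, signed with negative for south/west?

-51.512500, -94.318139

Lat: 30′ + 45″ = 30.75000′; 51 + 30.75000/60 = 51.5125000
S → negative
λ: 94 + 19/60 + 5.3/3600 = 94.3181389
hemisphere W, so the sign is −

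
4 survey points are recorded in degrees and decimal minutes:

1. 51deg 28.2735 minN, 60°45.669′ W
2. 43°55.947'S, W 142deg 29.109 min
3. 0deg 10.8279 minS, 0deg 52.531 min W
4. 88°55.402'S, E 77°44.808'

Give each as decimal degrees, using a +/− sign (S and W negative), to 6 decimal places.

Point 1:
  Lat: 51 + 28.2735/60 = 51.4712250
  N ⇒ keep positive
  λ: 60 + 45.669/60 = 60.7611500
  W ⇒ negate
Point 2:
  Lat: 55.947′ = 0.932450°; total 43.9324500
  S → negative
  Lon: 29.109′ = 0.485150°; total 142.4851500
  W ⇒ negate
Point 3:
  φ: 10.8279′ = 0.180465°; total 0.1804650
  S → negative
  λ: 0 + 52.531/60 = 0.8755167
  hemisphere W, so the sign is −
Point 4:
  Latitude: 55.402′ = 0.923367°; total 88.9233667
  S → negative
  Longitude: 44.808′ = 0.746800°; total 77.7468000
  E ⇒ keep positive

1. 51.471225, -60.761150
2. -43.932450, -142.485150
3. -0.180465, -0.875517
4. -88.923367, 77.746800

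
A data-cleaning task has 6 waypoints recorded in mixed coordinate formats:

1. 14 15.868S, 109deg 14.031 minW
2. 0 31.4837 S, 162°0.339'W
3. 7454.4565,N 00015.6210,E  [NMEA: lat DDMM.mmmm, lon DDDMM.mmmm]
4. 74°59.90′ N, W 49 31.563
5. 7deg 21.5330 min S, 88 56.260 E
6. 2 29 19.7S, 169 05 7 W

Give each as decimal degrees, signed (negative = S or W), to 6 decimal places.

Point 1:
  φ: 15.868′ = 0.264467°; total 14.2644667
  hemisphere S, so the sign is −
  Lon: 109 + 14.031/60 = 109.2338500
  W ⇒ negate
Point 2:
  Lat: 31.4837′ = 0.524728°; total 0.5247283
  S → negative
  λ: 162 + 0.339/60 = 162.0056500
  W → negative
Point 3:
  Latitude: degrees = first 2 digits = 74, minutes = 54.4565; 74 + 54.4565/60 = 74.9076083
  N → positive
  λ: degrees = first 3 digits = 0, minutes = 15.621; 0 + 15.621/60 = 0.2603500
  E → positive
Point 4:
  Lat: 59.9′ = 0.998333°; total 74.9983333
  N → positive
  Longitude: 31.563′ = 0.526050°; total 49.5260500
  hemisphere W, so the sign is −
Point 5:
  Lat: 7 + 21.533/60 = 7.3588833
  S → negative
  Lon: 88 + 56.26/60 = 88.9376667
  E → positive
Point 6:
  Lat: 2° + 29/60 + 19.7/3600 = 2 + 0.483333 + 0.005472 = 2.4888056
  hemisphere S, so the sign is −
  Lon: 169° + 5/60 + 7/3600 = 169 + 0.083333 + 0.001944 = 169.0852778
  W ⇒ negate

1. -14.264467, -109.233850
2. -0.524728, -162.005650
3. 74.907608, 0.260350
4. 74.998333, -49.526050
5. -7.358883, 88.937667
6. -2.488806, -169.085278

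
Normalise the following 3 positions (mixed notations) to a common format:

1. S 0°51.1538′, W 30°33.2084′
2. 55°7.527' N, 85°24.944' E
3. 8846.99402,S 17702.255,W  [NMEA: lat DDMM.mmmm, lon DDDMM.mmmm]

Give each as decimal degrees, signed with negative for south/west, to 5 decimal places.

1. -0.85256, -30.55347
2. 55.12545, 85.41573
3. -88.78323, -177.03758

Point 1:
  Lat: 51.1538′ = 0.852563°; total 0.852563
  hemisphere S, so the sign is −
  Lon: 30 + 33.2084/60 = 30.553473
  hemisphere W, so the sign is −
Point 2:
  φ: 7.527′ = 0.125450°; total 55.125450
  N ⇒ keep positive
  Longitude: 85 + 24.944/60 = 85.415733
  E → positive
Point 3:
  Latitude: degrees = first 2 digits = 88, minutes = 46.99402; 88 + 46.99402/60 = 88.783234
  S → negative
  Longitude: degrees = first 3 digits = 177, minutes = 2.255; 177 + 2.255/60 = 177.037583
  W ⇒ negate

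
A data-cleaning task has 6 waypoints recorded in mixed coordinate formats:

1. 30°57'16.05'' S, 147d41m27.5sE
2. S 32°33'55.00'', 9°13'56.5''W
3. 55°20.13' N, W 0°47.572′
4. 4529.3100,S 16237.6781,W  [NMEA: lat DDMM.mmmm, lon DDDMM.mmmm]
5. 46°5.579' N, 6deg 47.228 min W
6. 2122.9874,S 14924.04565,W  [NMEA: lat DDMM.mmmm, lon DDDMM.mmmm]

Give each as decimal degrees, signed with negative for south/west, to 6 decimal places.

1. -30.954458, 147.690972
2. -32.565278, -9.232361
3. 55.335500, -0.792867
4. -45.488500, -162.627968
5. 46.092983, -6.787133
6. -21.383123, -149.400761

Point 1:
  Latitude: 57′ + 16.05″ = 57.26750′; 30 + 57.26750/60 = 30.9544583
  hemisphere S, so the sign is −
  Longitude: 147° + 41/60 + 27.5/3600 = 147 + 0.683333 + 0.007639 = 147.6909722
  E ⇒ keep positive
Point 2:
  Lat: 33′ + 55″ = 33.91667′; 32 + 33.91667/60 = 32.5652778
  hemisphere S, so the sign is −
  Lon: 9 + 13/60 + 56.5/3600 = 9.2323611
  hemisphere W, so the sign is −
Point 3:
  φ: 55 + 20.13/60 = 55.3355000
  N ⇒ keep positive
  λ: 0 + 47.572/60 = 0.7928667
  hemisphere W, so the sign is −
Point 4:
  Latitude: degrees = first 2 digits = 45, minutes = 29.31; 45 + 29.31/60 = 45.4885000
  hemisphere S, so the sign is −
  λ: degrees = first 3 digits = 162, minutes = 37.6781; 162 + 37.6781/60 = 162.6279683
  hemisphere W, so the sign is −
Point 5:
  Latitude: 5.579′ = 0.092983°; total 46.0929833
  N ⇒ keep positive
  Lon: 47.228′ = 0.787133°; total 6.7871333
  hemisphere W, so the sign is −
Point 6:
  φ: split at 2 digits → 21° and 22.9874′; 21 + 22.9874/60 = 21.3831233
  S ⇒ negate
  Longitude: degrees = first 3 digits = 149, minutes = 24.04565; 149 + 24.04565/60 = 149.4007608
  W → negative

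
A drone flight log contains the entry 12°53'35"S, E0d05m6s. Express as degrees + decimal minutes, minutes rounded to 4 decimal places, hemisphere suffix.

12° 53.5833′ S, 0° 5.1000′ E

φ: 53 + 35/60 = 53.583333′
Longitude: seconds/60 = 0.10000; minutes = 5 + 0.10000 = 5.100000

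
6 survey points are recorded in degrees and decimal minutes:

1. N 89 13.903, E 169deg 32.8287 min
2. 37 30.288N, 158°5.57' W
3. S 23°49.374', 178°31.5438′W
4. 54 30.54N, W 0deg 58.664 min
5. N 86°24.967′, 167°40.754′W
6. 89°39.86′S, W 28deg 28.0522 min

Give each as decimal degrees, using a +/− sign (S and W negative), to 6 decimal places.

1. 89.231717, 169.547145
2. 37.504800, -158.092833
3. -23.822900, -178.525730
4. 54.509000, -0.977733
5. 86.416117, -167.679233
6. -89.664333, -28.467537

Point 1:
  Latitude: 13.903′ = 0.231717°; total 89.2317167
  N → positive
  Longitude: 32.8287′ = 0.547145°; total 169.5471450
  E ⇒ keep positive
Point 2:
  Lat: 37 + 30.288/60 = 37.5048000
  N → positive
  Longitude: 158 + 5.57/60 = 158.0928333
  hemisphere W, so the sign is −
Point 3:
  Latitude: 23 + 49.374/60 = 23.8229000
  S → negative
  λ: 31.5438′ = 0.525730°; total 178.5257300
  hemisphere W, so the sign is −
Point 4:
  φ: 54 + 30.54/60 = 54.5090000
  N → positive
  λ: 58.664′ = 0.977733°; total 0.9777333
  W → negative
Point 5:
  Latitude: 86 + 24.967/60 = 86.4161167
  N → positive
  λ: 40.754′ = 0.679233°; total 167.6792333
  W ⇒ negate
Point 6:
  φ: 89 + 39.86/60 = 89.6643333
  hemisphere S, so the sign is −
  Lon: 28.0522′ = 0.467537°; total 28.4675367
  W ⇒ negate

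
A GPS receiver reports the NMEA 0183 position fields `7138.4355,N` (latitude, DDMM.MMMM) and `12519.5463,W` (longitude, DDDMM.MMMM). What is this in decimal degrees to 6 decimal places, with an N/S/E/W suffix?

71.640592° N, 125.325772° W

φ: split at 2 digits → 71° and 38.4355′; 71 + 38.4355/60 = 71.6405917
Lon: split at 3 digits → 125° and 19.5463′; 125 + 19.5463/60 = 125.3257717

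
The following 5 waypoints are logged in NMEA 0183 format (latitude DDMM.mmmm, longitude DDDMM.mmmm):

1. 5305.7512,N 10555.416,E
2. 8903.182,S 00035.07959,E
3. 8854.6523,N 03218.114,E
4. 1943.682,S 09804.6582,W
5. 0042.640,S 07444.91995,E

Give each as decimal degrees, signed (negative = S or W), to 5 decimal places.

1. 53.09585, 105.92360
2. -89.05303, 0.58466
3. 88.91087, 32.30190
4. -19.72803, -98.07764
5. -0.71067, 74.74867

Point 1:
  φ: degrees = first 2 digits = 53, minutes = 5.7512; 53 + 5.7512/60 = 53.095853
  N ⇒ keep positive
  λ: split at 3 digits → 105° and 55.416′; 105 + 55.416/60 = 105.923600
  E ⇒ keep positive
Point 2:
  Lat: degrees = first 2 digits = 89, minutes = 3.182; 89 + 3.182/60 = 89.053033
  hemisphere S, so the sign is −
  Longitude: degrees = first 3 digits = 0, minutes = 35.07959; 0 + 35.07959/60 = 0.584660
  E ⇒ keep positive
Point 3:
  φ: split at 2 digits → 88° and 54.6523′; 88 + 54.6523/60 = 88.910872
  N ⇒ keep positive
  Longitude: degrees = first 3 digits = 32, minutes = 18.114; 32 + 18.114/60 = 32.301900
  E ⇒ keep positive
Point 4:
  φ: split at 2 digits → 19° and 43.682′; 19 + 43.682/60 = 19.728033
  S → negative
  Longitude: split at 3 digits → 098° and 4.6582′; 98 + 4.6582/60 = 98.077637
  W → negative
Point 5:
  Latitude: degrees = first 2 digits = 0, minutes = 42.64; 0 + 42.64/60 = 0.710667
  hemisphere S, so the sign is −
  Longitude: split at 3 digits → 074° and 44.91995′; 74 + 44.91995/60 = 74.748666
  E → positive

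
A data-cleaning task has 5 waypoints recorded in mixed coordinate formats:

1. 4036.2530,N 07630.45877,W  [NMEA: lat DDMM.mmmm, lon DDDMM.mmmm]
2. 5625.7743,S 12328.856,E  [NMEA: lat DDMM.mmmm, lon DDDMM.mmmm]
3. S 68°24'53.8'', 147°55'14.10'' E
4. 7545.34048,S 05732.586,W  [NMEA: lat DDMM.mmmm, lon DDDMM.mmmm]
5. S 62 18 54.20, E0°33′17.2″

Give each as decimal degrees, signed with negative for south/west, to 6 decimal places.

1. 40.604217, -76.507646
2. -56.429572, 123.480933
3. -68.414944, 147.920583
4. -75.755675, -57.543100
5. -62.315056, 0.554778

Point 1:
  Lat: degrees = first 2 digits = 40, minutes = 36.253; 40 + 36.253/60 = 40.6042167
  N ⇒ keep positive
  Longitude: split at 3 digits → 076° and 30.45877′; 76 + 30.45877/60 = 76.5076462
  W ⇒ negate
Point 2:
  Lat: degrees = first 2 digits = 56, minutes = 25.7743; 56 + 25.7743/60 = 56.4295717
  S → negative
  Lon: degrees = first 3 digits = 123, minutes = 28.856; 123 + 28.856/60 = 123.4809333
  E → positive
Point 3:
  φ: 24′ + 53.8″ = 24.89667′; 68 + 24.89667/60 = 68.4149444
  hemisphere S, so the sign is −
  Longitude: 147° + 55/60 + 14.1/3600 = 147 + 0.916667 + 0.003917 = 147.9205833
  E ⇒ keep positive
Point 4:
  Latitude: degrees = first 2 digits = 75, minutes = 45.34048; 75 + 45.34048/60 = 75.7556747
  S → negative
  Longitude: split at 3 digits → 057° and 32.586′; 57 + 32.586/60 = 57.5431000
  W → negative
Point 5:
  Lat: 18′ + 54.2″ = 18.90333′; 62 + 18.90333/60 = 62.3150556
  S → negative
  λ: 0 + 33/60 + 17.2/3600 = 0.5547778
  E ⇒ keep positive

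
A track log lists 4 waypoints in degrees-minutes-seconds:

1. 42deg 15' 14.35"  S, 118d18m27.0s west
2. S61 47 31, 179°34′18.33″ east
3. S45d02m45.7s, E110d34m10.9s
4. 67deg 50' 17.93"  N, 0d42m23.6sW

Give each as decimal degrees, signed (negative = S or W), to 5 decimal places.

1. -42.25399, -118.30750
2. -61.79194, 179.57176
3. -45.04603, 110.56969
4. 67.83831, -0.70656

Point 1:
  Lat: 42 + 15/60 + 14.35/3600 = 42.253986
  hemisphere S, so the sign is −
  Longitude: 118° + 18/60 + 27/3600 = 118 + 0.300000 + 0.007500 = 118.307500
  hemisphere W, so the sign is −
Point 2:
  Latitude: 61 + 47/60 + 31/3600 = 61.791944
  S ⇒ negate
  λ: 34′ + 18.33″ = 34.30550′; 179 + 34.30550/60 = 179.571758
  E → positive
Point 3:
  Lat: 45° + 2/60 + 45.7/3600 = 45 + 0.033333 + 0.012694 = 45.046028
  S → negative
  λ: 34′ + 10.9″ = 34.18167′; 110 + 34.18167/60 = 110.569694
  E → positive
Point 4:
  φ: 67° + 50/60 + 17.93/3600 = 67 + 0.833333 + 0.004981 = 67.838314
  N → positive
  λ: 42′ + 23.6″ = 42.39333′; 0 + 42.39333/60 = 0.706556
  W → negative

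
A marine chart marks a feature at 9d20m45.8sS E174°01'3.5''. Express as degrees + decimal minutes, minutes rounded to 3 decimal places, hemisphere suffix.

Latitude: seconds/60 = 0.76333; minutes = 20 + 0.76333 = 20.76333
Longitude: seconds/60 = 0.05833; minutes = 1 + 0.05833 = 1.05833

9° 20.763′ S, 174° 1.058′ E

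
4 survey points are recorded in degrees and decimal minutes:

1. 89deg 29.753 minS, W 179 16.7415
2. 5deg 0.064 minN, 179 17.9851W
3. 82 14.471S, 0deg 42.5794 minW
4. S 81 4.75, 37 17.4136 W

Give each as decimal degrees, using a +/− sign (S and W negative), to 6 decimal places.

Point 1:
  φ: 89 + 29.753/60 = 89.4958833
  S → negative
  Longitude: 179 + 16.7415/60 = 179.2790250
  W ⇒ negate
Point 2:
  Latitude: 5 + 0.064/60 = 5.0010667
  N ⇒ keep positive
  Lon: 17.9851′ = 0.299752°; total 179.2997517
  hemisphere W, so the sign is −
Point 3:
  Latitude: 14.471′ = 0.241183°; total 82.2411833
  S ⇒ negate
  Longitude: 42.5794′ = 0.709657°; total 0.7096567
  W ⇒ negate
Point 4:
  Latitude: 4.75′ = 0.079167°; total 81.0791667
  S → negative
  λ: 37 + 17.4136/60 = 37.2902267
  W ⇒ negate

1. -89.495883, -179.279025
2. 5.001067, -179.299752
3. -82.241183, -0.709657
4. -81.079167, -37.290227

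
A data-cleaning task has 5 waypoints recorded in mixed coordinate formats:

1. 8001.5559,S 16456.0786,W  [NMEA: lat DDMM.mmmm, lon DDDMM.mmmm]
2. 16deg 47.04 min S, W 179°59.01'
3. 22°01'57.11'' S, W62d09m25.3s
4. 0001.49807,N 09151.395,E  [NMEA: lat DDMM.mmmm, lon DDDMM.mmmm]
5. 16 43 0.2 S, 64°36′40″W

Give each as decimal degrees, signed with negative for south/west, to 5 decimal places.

1. -80.02593, -164.93464
2. -16.78400, -179.98350
3. -22.03253, -62.15703
4. 0.02497, 91.85658
5. -16.71672, -64.61111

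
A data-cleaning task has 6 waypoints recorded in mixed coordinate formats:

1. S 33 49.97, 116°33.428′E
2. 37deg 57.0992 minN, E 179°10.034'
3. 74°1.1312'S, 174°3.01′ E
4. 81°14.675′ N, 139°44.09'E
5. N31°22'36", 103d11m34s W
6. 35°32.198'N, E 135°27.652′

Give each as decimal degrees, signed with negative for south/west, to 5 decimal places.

Point 1:
  Latitude: 49.97′ = 0.832833°; total 33.832833
  S ⇒ negate
  λ: 116 + 33.428/60 = 116.557133
  E → positive
Point 2:
  φ: 37 + 57.0992/60 = 37.951653
  N ⇒ keep positive
  Lon: 10.034′ = 0.167233°; total 179.167233
  E ⇒ keep positive
Point 3:
  Lat: 1.1312′ = 0.018853°; total 74.018853
  hemisphere S, so the sign is −
  λ: 174 + 3.01/60 = 174.050167
  E ⇒ keep positive
Point 4:
  Latitude: 14.675′ = 0.244583°; total 81.244583
  N ⇒ keep positive
  Longitude: 44.09′ = 0.734833°; total 139.734833
  E → positive
Point 5:
  φ: 31° + 22/60 + 36/3600 = 31 + 0.366667 + 0.010000 = 31.376667
  N → positive
  Longitude: 103 + 11/60 + 34/3600 = 103.192778
  W ⇒ negate
Point 6:
  Latitude: 32.198′ = 0.536633°; total 35.536633
  N → positive
  λ: 27.652′ = 0.460867°; total 135.460867
  E ⇒ keep positive

1. -33.83283, 116.55713
2. 37.95165, 179.16723
3. -74.01885, 174.05017
4. 81.24458, 139.73483
5. 31.37667, -103.19278
6. 35.53663, 135.46087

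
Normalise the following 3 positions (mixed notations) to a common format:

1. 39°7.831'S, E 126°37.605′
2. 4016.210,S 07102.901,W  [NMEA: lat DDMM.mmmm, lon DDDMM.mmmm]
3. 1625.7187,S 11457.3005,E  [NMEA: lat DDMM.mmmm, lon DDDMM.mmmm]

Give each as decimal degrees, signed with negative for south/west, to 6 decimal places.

1. -39.130517, 126.626750
2. -40.270167, -71.048350
3. -16.428645, 114.955008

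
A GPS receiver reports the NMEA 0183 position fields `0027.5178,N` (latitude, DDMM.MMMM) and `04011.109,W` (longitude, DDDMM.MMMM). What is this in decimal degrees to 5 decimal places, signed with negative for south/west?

φ: split at 2 digits → 00° and 27.5178′; 0 + 27.5178/60 = 0.458630
N → positive
Longitude: split at 3 digits → 040° and 11.109′; 40 + 11.109/60 = 40.185150
W ⇒ negate

0.45863, -40.18515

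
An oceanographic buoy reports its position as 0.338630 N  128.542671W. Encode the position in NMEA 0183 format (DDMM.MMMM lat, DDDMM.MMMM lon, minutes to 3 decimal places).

φ: fractional part 0.338630 → 20.31780 minutes
Longitude: fractional part 0.542671 → 32.56026 minutes

0020.318,N / 12832.560,W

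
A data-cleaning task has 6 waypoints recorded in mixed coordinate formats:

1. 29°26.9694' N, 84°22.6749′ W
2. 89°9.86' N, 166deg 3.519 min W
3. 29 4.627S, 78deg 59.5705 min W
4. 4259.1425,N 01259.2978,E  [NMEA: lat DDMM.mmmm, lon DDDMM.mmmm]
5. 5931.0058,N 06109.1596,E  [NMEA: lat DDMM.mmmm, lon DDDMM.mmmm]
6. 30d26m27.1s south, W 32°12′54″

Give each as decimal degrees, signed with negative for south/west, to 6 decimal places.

Point 1:
  Lat: 26.9694′ = 0.449490°; total 29.4494900
  N ⇒ keep positive
  λ: 22.6749′ = 0.377915°; total 84.3779150
  W → negative
Point 2:
  Lat: 89 + 9.86/60 = 89.1643333
  N → positive
  Lon: 166 + 3.519/60 = 166.0586500
  W → negative
Point 3:
  Lat: 29 + 4.627/60 = 29.0771167
  S → negative
  Lon: 59.5705′ = 0.992842°; total 78.9928417
  hemisphere W, so the sign is −
Point 4:
  φ: degrees = first 2 digits = 42, minutes = 59.1425; 42 + 59.1425/60 = 42.9857083
  N ⇒ keep positive
  Longitude: split at 3 digits → 012° and 59.2978′; 12 + 59.2978/60 = 12.9882967
  E → positive
Point 5:
  φ: degrees = first 2 digits = 59, minutes = 31.0058; 59 + 31.0058/60 = 59.5167633
  N ⇒ keep positive
  Lon: degrees = first 3 digits = 61, minutes = 9.1596; 61 + 9.1596/60 = 61.1526600
  E → positive
Point 6:
  Latitude: 26′ + 27.1″ = 26.45167′; 30 + 26.45167/60 = 30.4408611
  S ⇒ negate
  Longitude: 32 + 12/60 + 54/3600 = 32.2150000
  W ⇒ negate

1. 29.449490, -84.377915
2. 89.164333, -166.058650
3. -29.077117, -78.992842
4. 42.985708, 12.988297
5. 59.516763, 61.152660
6. -30.440861, -32.215000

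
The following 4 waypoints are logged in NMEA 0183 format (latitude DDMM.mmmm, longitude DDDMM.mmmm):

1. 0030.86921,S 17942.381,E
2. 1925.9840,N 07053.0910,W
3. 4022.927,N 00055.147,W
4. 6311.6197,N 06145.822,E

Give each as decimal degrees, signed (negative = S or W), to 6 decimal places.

Point 1:
  Latitude: degrees = first 2 digits = 0, minutes = 30.86921; 0 + 30.86921/60 = 0.5144868
  S → negative
  Lon: split at 3 digits → 179° and 42.381′; 179 + 42.381/60 = 179.7063500
  E ⇒ keep positive
Point 2:
  φ: split at 2 digits → 19° and 25.984′; 19 + 25.984/60 = 19.4330667
  N → positive
  Longitude: split at 3 digits → 070° and 53.091′; 70 + 53.091/60 = 70.8848500
  W → negative
Point 3:
  Latitude: degrees = first 2 digits = 40, minutes = 22.927; 40 + 22.927/60 = 40.3821167
  N → positive
  Longitude: degrees = first 3 digits = 0, minutes = 55.147; 0 + 55.147/60 = 0.9191167
  W → negative
Point 4:
  φ: degrees = first 2 digits = 63, minutes = 11.6197; 63 + 11.6197/60 = 63.1936617
  N → positive
  Longitude: degrees = first 3 digits = 61, minutes = 45.822; 61 + 45.822/60 = 61.7637000
  E ⇒ keep positive

1. -0.514487, 179.706350
2. 19.433067, -70.884850
3. 40.382117, -0.919117
4. 63.193662, 61.763700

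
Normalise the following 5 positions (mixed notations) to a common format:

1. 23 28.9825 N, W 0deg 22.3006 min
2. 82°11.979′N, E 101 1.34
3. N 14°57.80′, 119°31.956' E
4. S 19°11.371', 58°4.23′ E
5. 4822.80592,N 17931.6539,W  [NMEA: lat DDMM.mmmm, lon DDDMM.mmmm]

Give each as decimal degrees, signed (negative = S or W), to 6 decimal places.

1. 23.483042, -0.371677
2. 82.199650, 101.022333
3. 14.963333, 119.532600
4. -19.189517, 58.070500
5. 48.380099, -179.527565

Point 1:
  Lat: 28.9825′ = 0.483042°; total 23.4830417
  N → positive
  Longitude: 22.3006′ = 0.371677°; total 0.3716767
  hemisphere W, so the sign is −
Point 2:
  Latitude: 82 + 11.979/60 = 82.1996500
  N ⇒ keep positive
  Longitude: 1.34′ = 0.022333°; total 101.0223333
  E ⇒ keep positive
Point 3:
  φ: 14 + 57.8/60 = 14.9633333
  N ⇒ keep positive
  Longitude: 31.956′ = 0.532600°; total 119.5326000
  E → positive
Point 4:
  φ: 19 + 11.371/60 = 19.1895167
  S ⇒ negate
  Longitude: 4.23′ = 0.070500°; total 58.0705000
  E → positive
Point 5:
  φ: split at 2 digits → 48° and 22.80592′; 48 + 22.80592/60 = 48.3800987
  N → positive
  Longitude: degrees = first 3 digits = 179, minutes = 31.6539; 179 + 31.6539/60 = 179.5275650
  hemisphere W, so the sign is −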